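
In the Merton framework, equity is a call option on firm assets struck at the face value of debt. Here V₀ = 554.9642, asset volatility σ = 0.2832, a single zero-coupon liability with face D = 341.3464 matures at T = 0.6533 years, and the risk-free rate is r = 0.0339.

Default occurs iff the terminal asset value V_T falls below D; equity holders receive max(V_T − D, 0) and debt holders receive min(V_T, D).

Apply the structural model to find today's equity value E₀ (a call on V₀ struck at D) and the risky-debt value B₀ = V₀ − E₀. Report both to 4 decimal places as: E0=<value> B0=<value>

Equity is a call on the firm's assets struck at D = 341.3464:
d₁ = [ln(V₀/D) + (r + σ²/2)T] / (σ√T)
   = [ln(554.9642/341.3464) + (0.0339 + 0.5·0.2832²)·0.6533] / (0.2832·√0.6533)
   = [0.486006 + 0.048345] / 0.228902 = 2.334408
d₂ = d₁ − σ√T = 2.334408 − 0.228902 = 2.105506
N(d₁) = 0.990213,  N(d₂) = 0.982376,  e^(−rT) = 0.978097
E₀ = V₀·N(d₁) − D·e^(−rT)·N(d₂)
   = 554.9642·0.990213 − 341.3464·0.978097·0.982376 = 221.546921
B₀ = V₀ − E₀ = 554.9642 − 221.546921 = 333.417279

E0=221.5469 B0=333.4173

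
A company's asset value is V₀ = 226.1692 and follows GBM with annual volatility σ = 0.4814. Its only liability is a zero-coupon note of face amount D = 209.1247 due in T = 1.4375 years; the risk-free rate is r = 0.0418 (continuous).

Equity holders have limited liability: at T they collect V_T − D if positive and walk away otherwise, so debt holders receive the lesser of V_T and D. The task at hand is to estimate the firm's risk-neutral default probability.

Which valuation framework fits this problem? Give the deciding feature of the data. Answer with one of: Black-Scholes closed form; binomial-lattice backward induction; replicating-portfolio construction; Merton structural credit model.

framework: Merton structural credit model

Key observation: with the firm-asset dynamics (V₀ = 226.1692) and a single zero-coupon liability of face 209.1247 given, debt value, spread, and default probability all derive from the option view of the balance sheet.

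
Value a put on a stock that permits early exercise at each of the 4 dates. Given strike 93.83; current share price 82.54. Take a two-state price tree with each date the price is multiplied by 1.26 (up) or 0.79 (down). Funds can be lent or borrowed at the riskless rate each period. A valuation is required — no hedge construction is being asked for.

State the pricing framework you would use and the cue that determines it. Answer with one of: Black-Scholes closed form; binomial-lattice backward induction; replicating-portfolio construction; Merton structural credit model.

framework: binomial-lattice backward induction

Key observation: an American put (K = 93.83, S₀ = 82.54) on a 4-date tree has no closed form — the optimal stopping decision is embedded and must be resolved recursively from expiry.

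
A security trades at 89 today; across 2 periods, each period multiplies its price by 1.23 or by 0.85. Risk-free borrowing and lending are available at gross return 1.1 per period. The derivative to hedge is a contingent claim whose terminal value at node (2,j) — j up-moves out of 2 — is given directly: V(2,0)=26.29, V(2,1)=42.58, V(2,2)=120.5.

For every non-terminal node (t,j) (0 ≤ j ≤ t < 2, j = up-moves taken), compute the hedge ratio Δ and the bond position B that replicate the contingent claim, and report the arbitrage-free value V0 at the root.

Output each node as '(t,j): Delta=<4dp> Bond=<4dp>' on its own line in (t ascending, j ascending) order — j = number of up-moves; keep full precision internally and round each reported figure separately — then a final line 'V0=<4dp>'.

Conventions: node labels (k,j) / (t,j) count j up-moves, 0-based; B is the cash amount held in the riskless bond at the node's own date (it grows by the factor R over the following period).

Arbitrage-free pricing uses the up-move probability p* = (R−d)/(u−d) = 0.6579, discounting each step at R = 1.1.
Terminal payoffs: V(2,0)=26.2900, V(2,1)=42.5800, V(2,2)=120.5000
Node (1,0) S=75.6500: V=(p*·42.5800+(1−p*)·26.2900)/1.1=33.6428; Δ=(42.5800−26.2900)/(93.0495−64.3025)=0.5667; B=V−Δ·S=-9.2256
Node (1,1) S=109.4700: V=(p*·120.5000+(1−p*)·42.5800)/1.1=85.3120; Δ=(120.5000−42.5800)/(134.6481−93.0495)=1.8731; B=V−Δ·S=-119.7407
Node (0,0) S=89.0000: V=(p*·85.3120+(1−p*)·33.6428)/1.1=61.4870; Δ=(85.3120−33.6428)/(109.4700−75.6500)=1.5278; B=V−Δ·S=-74.4844
As a check, the time-0 holding Δ(0,0)·S0 + B(0,0) comes to 61.4870 — exactly V0.

(0,0): Delta=1.5278 Bond=-74.4844
(1,0): Delta=0.5667 Bond=-9.2256
(1,1): Delta=1.8731 Bond=-119.7407
V0=61.4870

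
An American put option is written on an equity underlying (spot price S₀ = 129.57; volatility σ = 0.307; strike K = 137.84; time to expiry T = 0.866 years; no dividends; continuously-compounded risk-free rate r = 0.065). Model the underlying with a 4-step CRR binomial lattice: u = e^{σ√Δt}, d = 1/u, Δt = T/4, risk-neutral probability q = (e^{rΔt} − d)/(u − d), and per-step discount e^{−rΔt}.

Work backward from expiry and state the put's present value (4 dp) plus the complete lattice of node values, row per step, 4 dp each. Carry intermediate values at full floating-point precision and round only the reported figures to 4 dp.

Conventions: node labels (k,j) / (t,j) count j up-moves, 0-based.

price = 16.7075
tree:
16.7075
26.6167 7.7909
40.4689 14.2421 1.9008
53.4302 25.5174 3.9648 0.0000
64.6661 40.4689 8.2700 0.0000 0.0000

Δt=0.21650, u=1.15355, d=0.86689, q=0.51379, disc=e^(-rΔt)=0.98603
k=4 terminal: V=max(K-S,0) → 64.6661 40.4689 8.2700 0.0000 0.0000
k=3: j=0 S=84.4098 intr=53.4302 cont=51.5040 V=53.4302[EX]; j=1 S=112.3226 intr=25.5174 cont=23.5912 V=25.5174[EX]; j=2 S=149.4657 intr=0.0000 cont=3.9648 V=3.9648[hold]; j=3 S=198.8913 intr=0.0000 cont=0.0000 V=0.0000[hold]
k=2: j=0 S=97.3711 intr=40.4689 cont=38.5427 V=40.4689[EX]; j=1 S=129.5700 intr=8.2700 cont=14.2421 V=14.2421[hold]; j=2 S=172.4165 intr=0.0000 cont=1.9008 V=1.9008[hold]
k=1: j=0 S=112.3226 intr=25.5174 cont=26.6167 V=26.6167[hold]; j=1 S=149.4657 intr=0.0000 cont=7.7909 V=7.7909[hold]
k=0: j=0 S=129.5700 intr=8.2700 cont=16.7075 V=16.7075[hold]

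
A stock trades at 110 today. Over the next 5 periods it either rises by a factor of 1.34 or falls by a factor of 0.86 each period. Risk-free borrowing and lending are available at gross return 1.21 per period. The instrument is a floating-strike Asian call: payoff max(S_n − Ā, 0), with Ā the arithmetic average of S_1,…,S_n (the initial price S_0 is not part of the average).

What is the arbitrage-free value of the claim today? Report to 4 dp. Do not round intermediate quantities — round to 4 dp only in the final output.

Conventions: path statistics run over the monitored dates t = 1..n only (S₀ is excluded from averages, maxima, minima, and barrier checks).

price = 32.5903

No-arbitrage gives p* = (R−d)/(u−d) = 0.7292: enumerate every path, weight its payoff by its p*-probability, and discount by R^5.
Enumerate all 2^5 = 32 price paths (U = up ×1.34, D = down ×0.86); each path with k up-moves has probability p*^k·(1−p*)^(5−k).
DDDDD: Ā=71.5680, payoff=0.0000, prob=0.001457
UDDDD: Ā=111.5129, payoff=0.0000, prob=0.003923
DUDDD: Ā=100.9529, payoff=0.0000, prob=0.003923
UUDDD: Ā=157.2988, payoff=0.0000, prob=0.010562
DDUDD: Ā=91.8713, payoff=0.0000, prob=0.003923
UDUDD: Ā=143.1484, payoff=0.0000, prob=0.010562
DUUDD: Ā=132.5884, payoff=0.0000, prob=0.010562
UUUDD: Ā=206.5912, payoff=0.0000, prob=0.028437
DDDUD: Ā=84.0612, payoff=0.0000, prob=0.003923
UDDUD: Ā=130.9790, payoff=0.0000, prob=0.010562
DUDUD: Ā=120.4190, payoff=5.2122, prob=0.010562
UUDUD: Ā=187.6296, payoff=8.1214, prob=0.028437
DDUUD: Ā=111.3374, payoff=14.2938, prob=0.010562
UDUUD: Ā=173.4792, payoff=22.2718, prob=0.028437
DUUUD: Ā=162.9192, payoff=32.8318, prob=0.028437
UUUUD: Ā=253.8509, payoff=51.1565, prob=0.076561
DDDDU: Ā=77.3444, payoff=3.2846, prob=0.003923
UDDDU: Ā=120.5134, payoff=5.1179, prob=0.010562
DUDDU: Ā=109.9534, payoff=15.6779, prob=0.010562
UUDDU: Ā=171.3227, payoff=24.4283, prob=0.028437
DDUDU: Ā=100.8718, payoff=24.7595, prob=0.010562
UDUDU: Ā=157.1723, payoff=38.5787, prob=0.028437
DUUDU: Ā=146.6123, payoff=49.1387, prob=0.028437
UUUDU: Ā=228.4424, payoff=76.5649, prob=0.076561
DDDUU: Ā=93.0616, payoff=32.5696, prob=0.010562
UDDUU: Ā=145.0030, payoff=50.7480, prob=0.028437
DUDUU: Ā=134.4430, payoff=61.3080, prob=0.028437
UUDUU: Ā=209.4809, payoff=95.5265, prob=0.076561
DDUUU: Ā=125.3614, payoff=70.3896, prob=0.028437
UDUUU: Ā=195.3305, payoff=109.6769, prob=0.076561
DUUUU: Ā=184.7705, payoff=120.2369, prob=0.076561
UUUUU: Ā=287.8982, payoff=187.3458, prob=0.206127
Price = Σ prob·payoff / R^5 = 84.530926 / 2.593742 = 32.5903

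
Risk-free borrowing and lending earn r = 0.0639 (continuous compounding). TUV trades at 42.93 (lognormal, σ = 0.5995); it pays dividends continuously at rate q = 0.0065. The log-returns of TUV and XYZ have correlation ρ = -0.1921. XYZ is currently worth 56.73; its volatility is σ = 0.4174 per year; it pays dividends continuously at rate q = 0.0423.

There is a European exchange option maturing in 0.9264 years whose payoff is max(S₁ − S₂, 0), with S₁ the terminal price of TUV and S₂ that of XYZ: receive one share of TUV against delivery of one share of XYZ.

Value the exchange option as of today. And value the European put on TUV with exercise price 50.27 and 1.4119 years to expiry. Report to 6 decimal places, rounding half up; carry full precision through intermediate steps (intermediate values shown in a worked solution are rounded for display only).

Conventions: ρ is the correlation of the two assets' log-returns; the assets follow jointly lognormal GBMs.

exchange price = 9.222723
price(TUV put K=50.27) = 14.076399

σ_eff = √(σ₁² + σ₂² − 2ρσ₁σ₂) = √(0.5995² + 0.4174² − 2·-0.1921·0.5995·0.4174) = 0.793575
d₁ = (ln(S₁/S₂) + (q₂ − q₁ + σ_eff²/2)T) / (σ_eff√T) = (ln(42.93/56.73) + (0.0423 − 0.0065 + 0.314881)·0.9264) / 0.763814 = 0.060405
d₂ = d₁ − σ_eff√T = 0.060405 − 0.763814 = -0.703408
N(d₁) = 0.524084,  N(d₂) = 0.240901
V = S₁·e^{−q₁T}·N(d₁) − S₂·e^{−q₂T}·N(d₂) = 22.363839 − 13.141116 = 9.222723
[vanilla: TUV put K=50.27]
σ√T = 0.5995·√1.4119 = 0.712346
d₁ = (ln(S/K) + (r−q+σ²/2)T) / (σ√T) = (ln(42.93/50.27) + (0.0639−0.0065+0.5995²/2)·1.4119) / 0.712346 = (-0.157838 + 0.334762) / 0.712346 = 0.248368
d₂ = d₁ − σ√T = 0.248368 − 0.712346 = -0.463978
e^{−rT} = 0.913730
e^{−qT} = 0.990865
N(−d₁) = 0.401925,  N(−d₂) = 0.678668
price = K·e^{−rT}·N(−d₂) − S·e^{−qT}·N(−d₁) = 31.173404 − 17.097005 = 14.076399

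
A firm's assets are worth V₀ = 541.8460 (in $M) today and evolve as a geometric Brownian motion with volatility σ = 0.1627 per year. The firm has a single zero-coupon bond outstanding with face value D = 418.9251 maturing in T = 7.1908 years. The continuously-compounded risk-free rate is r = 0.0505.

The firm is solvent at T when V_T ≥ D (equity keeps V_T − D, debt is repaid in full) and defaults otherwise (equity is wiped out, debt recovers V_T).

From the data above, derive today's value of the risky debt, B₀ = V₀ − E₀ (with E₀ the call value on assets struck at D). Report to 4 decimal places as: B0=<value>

B0=285.4066

Apply the equity-as-call identities (strike 418.9251, horizon 7.1908 years):
d₁ = [ln(V₀/D) + (r + σ²/2)T] / (σ√T)
   = [ln(541.8460/418.9251) + (0.0505 + 0.5·0.1627²)·7.1908] / (0.1627·√7.1908)
   = [0.257290 + 0.458310] / 0.436291 = 1.640190
d₂ = d₁ − σ√T = 1.640190 − 0.436291 = 1.203899
N(d₁) = 0.949517,  N(d₂) = 0.885686,  e^(−rT) = 0.695492
E₀ = V₀·N(d₁) − D·e^(−rT)·N(d₂)
   = 541.8460·0.949517 − 418.9251·0.695492·0.885686 = 256.439431
B₀ = V₀ − E₀ = 541.8460 − 256.439431 = 285.406569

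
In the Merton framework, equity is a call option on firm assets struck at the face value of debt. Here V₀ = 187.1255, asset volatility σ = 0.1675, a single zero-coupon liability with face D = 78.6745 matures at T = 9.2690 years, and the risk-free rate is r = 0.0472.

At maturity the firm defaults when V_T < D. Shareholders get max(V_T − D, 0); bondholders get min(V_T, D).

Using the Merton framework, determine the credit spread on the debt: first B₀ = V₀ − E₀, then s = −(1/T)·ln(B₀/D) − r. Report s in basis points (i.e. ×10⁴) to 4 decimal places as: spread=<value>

Apply the equity-as-call identities (strike 78.6745, horizon 9.2690 years):
d₁ = [ln(V₀/D) + (r + σ²/2)T] / (σ√T)
   = [ln(187.1255/78.6745) + (0.0472 + 0.5·0.1675²)·9.2690] / (0.1675·√9.2690)
   = [0.866460 + 0.567523] / 0.509954 = 2.811985
d₂ = d₁ − σ√T = 2.811985 − 0.509954 = 2.302031
N(d₁) = 0.997538,  N(d₂) = 0.989333,  e^(−rT) = 0.645651
E₀ = V₀·N(d₁) − D·e^(−rT)·N(d₂)
   = 187.1255·0.997538 − 78.6745·0.645651·0.989333 = 136.410419
B₀ = V₀ − E₀ = 187.1255 − 136.410419 = 50.715081
spread = −(1/T)·ln(B₀/D) − r = −(1/9.2690)·ln(50.715081/78.6745) − 0.0472 = 0.00017251
in basis points: 0.00017251 × 10⁴ = 1.7251 bp

spread=1.7251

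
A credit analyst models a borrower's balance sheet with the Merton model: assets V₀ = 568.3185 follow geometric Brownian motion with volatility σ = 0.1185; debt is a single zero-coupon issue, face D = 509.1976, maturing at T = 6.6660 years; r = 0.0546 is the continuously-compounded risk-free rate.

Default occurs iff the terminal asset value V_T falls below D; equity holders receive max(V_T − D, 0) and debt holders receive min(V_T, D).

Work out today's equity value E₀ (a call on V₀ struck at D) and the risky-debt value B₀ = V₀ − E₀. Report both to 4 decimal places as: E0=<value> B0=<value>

E0=218.0336 B0=350.2849

Work the structural quantities from V₀ = 568.3185 against face 509.1976:
d₁ = [ln(V₀/D) + (r + σ²/2)T] / (σ√T)
   = [ln(568.3185/509.1976) + (0.0546 + 0.5·0.1185²)·6.6660] / (0.1185·√6.6660)
   = [0.109846 + 0.410766] / 0.305950 = 1.701623
d₂ = d₁ − σ√T = 1.701623 − 0.305950 = 1.395673
N(d₁) = 0.955587,  N(d₂) = 0.918593,  e^(−rT) = 0.694916
E₀ = V₀·N(d₁) − D·e^(−rT)·N(d₂)
   = 568.3185·0.955587 − 509.1976·0.694916·0.918593 = 218.033637
B₀ = V₀ − E₀ = 568.3185 − 218.033637 = 350.284863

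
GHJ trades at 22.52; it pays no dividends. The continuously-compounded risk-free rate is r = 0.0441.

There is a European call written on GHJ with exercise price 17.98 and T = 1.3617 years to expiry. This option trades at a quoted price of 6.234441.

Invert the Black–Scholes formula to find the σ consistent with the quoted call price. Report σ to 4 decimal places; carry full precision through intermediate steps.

sigma = 0.2765

At σ = 0.2765 the Black–Scholes value reproduces the quote:
σ√T = 0.2765·√1.3617 = 0.322653
d₁ = (ln(S/K) + (r+σ²/2)T) / (σ√T) = (ln(22.52/17.98) + (0.0441+0.2765²/2)·1.3617) / 0.322653 = (0.225144 + 0.112103) / 0.322653 = 1.045232
d₂ = d₁ − σ√T = 1.045232 − 0.322653 = 0.722579
e^{−rT} = 0.941717
N(d₁) = 0.852042,  N(d₂) = 0.765031
V = S·N(d₁) − K·e^{−rT}·N(d₂) = 19.187987 − 12.953546 = 6.234441 (the quoted price), and the Black–Scholes price is strictly increasing in σ, so σ is unique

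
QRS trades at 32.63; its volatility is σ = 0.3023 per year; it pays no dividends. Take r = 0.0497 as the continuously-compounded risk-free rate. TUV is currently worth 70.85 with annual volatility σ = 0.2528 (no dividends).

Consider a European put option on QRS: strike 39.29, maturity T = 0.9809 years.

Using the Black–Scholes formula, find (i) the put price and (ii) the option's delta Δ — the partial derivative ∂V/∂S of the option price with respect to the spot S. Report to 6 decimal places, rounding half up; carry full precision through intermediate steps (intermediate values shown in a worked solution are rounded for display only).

price = 6.987999
Δ = -0.620898

σ√T = 0.3023·√0.9809 = 0.299399
d₁ = (ln(S/K) + (r+σ²/2)T) / (σ√T) = (ln(32.63/39.29) + (0.0497+0.3023²/2)·0.9809) / 0.299399 = (-0.185738 + 0.093571) / 0.299399 = -0.307841
d₂ = d₁ − σ√T = -0.307841 − 0.299399 = -0.607240
e^{−rT} = 0.952419
N(−d₁) = 0.620898,  N(−d₂) = 0.728154
Put price V = K·e^{−rT}·N(−d₂) − S·N(−d₁) = 27.247910 − 20.259911 = 6.987999
Δ = −N(−d₁) = -0.620898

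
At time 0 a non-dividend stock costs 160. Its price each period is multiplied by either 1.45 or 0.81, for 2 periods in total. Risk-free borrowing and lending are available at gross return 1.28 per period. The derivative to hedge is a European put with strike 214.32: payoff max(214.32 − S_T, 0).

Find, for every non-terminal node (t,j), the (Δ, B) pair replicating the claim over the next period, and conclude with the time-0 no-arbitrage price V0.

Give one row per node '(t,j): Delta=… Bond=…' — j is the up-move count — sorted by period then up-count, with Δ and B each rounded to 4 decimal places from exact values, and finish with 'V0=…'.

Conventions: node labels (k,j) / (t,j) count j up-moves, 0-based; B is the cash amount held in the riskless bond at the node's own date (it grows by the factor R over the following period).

(0,0): Delta=-0.3160 Bond=61.5561
(1,0): Delta=-1.0000 Bond=167.4375
(1,1): Delta=-0.1778 Bond=46.7285
V0=10.9952

Under the risk-neutral measure, an up-move has probability p* = (R−d)/(u−d) = 0.7344 and values discount at R = 1.28.
At maturity the claim pays: V(2,0)=109.3440, V(2,1)=26.4000, V(2,2)=0.0000
(1,0): S=129.6000. Δ = (V_up−V_dn)/(S_up−S_dn) = (26.4000−109.3440)/(187.9200−104.9760) = -1.0000. V = [p*·26.4000 + (1−p*)·109.3440]/1.28 = 37.8375. B = V − Δ·S = 167.4375.
(1,1): S=232.0000. Δ = (V_up−V_dn)/(S_up−S_dn) = (0.0000−26.4000)/(336.4000−187.9200) = -0.1778. V = [p*·0.0000 + (1−p*)·26.4000]/1.28 = 5.4785. B = V − Δ·S = 46.7285.
(0,0): S=160.0000. Δ = (V_up−V_dn)/(S_up−S_dn) = (5.4785−37.8375)/(232.0000−129.6000) = -0.3160. V = [p*·5.4785 + (1−p*)·37.8375]/1.28 = 10.9952. B = V − Δ·S = 61.5561.
As a check, the time-0 holding Δ(0,0)·S0 + B(0,0) comes to 10.9952 — exactly V0.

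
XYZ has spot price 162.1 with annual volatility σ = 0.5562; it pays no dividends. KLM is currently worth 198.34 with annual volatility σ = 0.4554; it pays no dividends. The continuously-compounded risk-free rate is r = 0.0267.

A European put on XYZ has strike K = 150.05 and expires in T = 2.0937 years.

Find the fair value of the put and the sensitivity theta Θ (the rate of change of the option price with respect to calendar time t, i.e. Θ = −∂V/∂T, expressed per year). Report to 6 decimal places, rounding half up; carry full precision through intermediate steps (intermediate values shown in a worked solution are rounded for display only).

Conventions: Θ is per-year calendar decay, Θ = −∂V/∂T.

price = 38.024983
Θ = -8.329304

σ√T = 0.5562·√2.0937 = 0.804800
d₁ = (ln(S/K) + (r+σ²/2)T) / (σ√T) = (ln(162.1/150.05) + (0.0267+0.5562²/2)·2.0937) / 0.804800 = (0.077245 + 0.379754) / 0.804800 = 0.567841
d₂ = d₁ − σ√T = 0.567841 − 0.804800 = -0.236960
e^{−rT} = 0.945632
N(−d₁) = 0.285072,  N(−d₂) = 0.593656
Put price V = K·e^{−rT}·N(−d₂) − S·N(−d₁) = 84.235079 − 46.210096 = 38.024983
φ(d₁) = (1/√(2π))·e^{−d₁²/2} = 0.339541
Θ = −S·φ(d₁)·σ/(2√T) + r·K·e^{−rT}·N(−d₂) = −10.578381 + 2.249077 = -8.329304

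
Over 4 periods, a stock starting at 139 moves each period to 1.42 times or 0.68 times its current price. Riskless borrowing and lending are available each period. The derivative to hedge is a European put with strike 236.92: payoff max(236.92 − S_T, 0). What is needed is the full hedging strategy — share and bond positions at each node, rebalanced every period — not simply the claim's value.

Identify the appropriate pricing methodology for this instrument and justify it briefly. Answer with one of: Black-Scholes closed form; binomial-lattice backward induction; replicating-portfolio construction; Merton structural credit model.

framework: replicating-portfolio construction

Key observation: a price alone would not answer the question — the per-node share/bond construction on the spot-139, 1.42/0.68 tree is required, and only the replicating-portfolio method yields it.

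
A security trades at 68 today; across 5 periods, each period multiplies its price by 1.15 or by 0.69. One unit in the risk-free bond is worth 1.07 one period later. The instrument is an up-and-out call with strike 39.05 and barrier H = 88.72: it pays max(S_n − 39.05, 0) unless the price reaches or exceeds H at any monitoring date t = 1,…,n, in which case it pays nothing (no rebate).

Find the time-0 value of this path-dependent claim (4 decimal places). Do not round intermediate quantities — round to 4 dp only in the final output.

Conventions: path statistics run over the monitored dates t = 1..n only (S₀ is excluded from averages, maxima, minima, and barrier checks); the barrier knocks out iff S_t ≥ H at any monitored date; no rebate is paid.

price = 5.8346

With p* = (R−d)/(u−d) = 0.8261, sum probability × payoff across the paths and divide by R^5.
Enumerate all 2^5 = 32 price paths (U = up ×1.15, D = down ×0.69); each path with k up-moves has probability p*^k·(1−p*)^(5−k).
DDDDD: M=46.9200, payoff=0.0000, prob=0.000159
UDDDD: M=78.2000, payoff=0.0000, prob=0.000756
DUDDD: M=53.9580, payoff=0.0000, prob=0.000756
UUDDD: M=89.9300, payoff=0.0000, prob=0.003590
DDUDD: M=46.9200, payoff=0.0000, prob=0.000756
UDUDD: M=78.2000, payoff=0.0000, prob=0.003590
DUUDD: M=62.0517, payoff=0.0000, prob=0.003590
UUUDD: M=103.4195, payoff=0.0000, prob=0.017051
DDDUD: M=46.9200, payoff=0.0000, prob=0.000756
UDDUD: M=78.2000, payoff=0.0000, prob=0.003590
DUDUD: M=53.9580, payoff=0.0000, prob=0.003590
UUDUD: M=89.9300, payoff=0.0000, prob=0.017051
DDUUD: M=46.9200, payoff=0.0000, prob=0.003590
UDUUD: M=78.2000, payoff=10.1880, prob=0.017051
DUUUD: M=71.3595, payoff=10.1880, prob=0.017051
UUUUD: M=118.9324, payoff=0.0000, prob=0.080991
DDDDU: M=46.9200, payoff=0.0000, prob=0.000756
UDDDU: M=78.2000, payoff=0.0000, prob=0.003590
DUDDU: M=53.9580, payoff=0.0000, prob=0.003590
UUDDU: M=89.9300, payoff=0.0000, prob=0.017051
DDUDU: M=46.9200, payoff=0.0000, prob=0.003590
UDUDU: M=78.2000, payoff=10.1880, prob=0.017051
DUUDU: M=62.0517, payoff=10.1880, prob=0.017051
UUUDU: M=103.4195, payoff=0.0000, prob=0.080991
DDDUU: M=46.9200, payoff=0.0000, prob=0.003590
UDDUU: M=78.2000, payoff=10.1880, prob=0.017051
DUDUU: M=53.9580, payoff=10.1880, prob=0.017051
UUDUU: M=89.9300, payoff=0.0000, prob=0.080991
DDUUU: M=49.2380, payoff=10.1880, prob=0.017051
UDUUU: M=82.0634, payoff=43.0134, prob=0.080991
DUUUU: M=82.0634, payoff=43.0134, prob=0.080991
UUUUU: M=136.7723, payoff=0.0000, prob=0.384706
Price = Σ prob·payoff / R^5 = 8.183356 / 1.402552 = 5.8346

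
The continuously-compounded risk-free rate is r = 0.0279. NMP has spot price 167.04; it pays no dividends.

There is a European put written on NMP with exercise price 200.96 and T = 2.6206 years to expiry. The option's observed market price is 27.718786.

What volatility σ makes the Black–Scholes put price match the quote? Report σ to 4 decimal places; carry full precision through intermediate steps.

At σ = 0.1399 the Black–Scholes value reproduces the quote:
σ√T = 0.1399·√2.6206 = 0.226474
d₁ = (ln(S/K) + (r+σ²/2)T) / (σ√T) = (ln(167.04/200.96) + (0.0279+0.1399²/2)·2.6206) / 0.226474 = (-0.184873 + 0.098760) / 0.226474 = -0.380232
d₂ = d₁ − σ√T = -0.380232 − 0.226474 = -0.606706
e^{−rT} = 0.929494
N(−d₁) = 0.648113,  N(−d₂) = 0.727977
V = K·e^{−rT}·N(−d₂) − S·N(−d₁) = 135.979655 − 108.260869 = 27.718786 (matching the quote); vega is positive throughout, so no other σ reproduces this price

sigma = 0.1399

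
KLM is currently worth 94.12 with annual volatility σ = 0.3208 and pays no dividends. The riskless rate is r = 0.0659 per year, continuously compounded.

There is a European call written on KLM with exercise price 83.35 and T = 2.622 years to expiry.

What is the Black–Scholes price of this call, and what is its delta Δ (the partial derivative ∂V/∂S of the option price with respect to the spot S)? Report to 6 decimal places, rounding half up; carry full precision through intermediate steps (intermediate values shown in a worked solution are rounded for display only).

price = 31.376752
Δ = 0.795684

σ√T = 0.3208·√2.622 = 0.519458
d₁ = (ln(S/K) + (r+σ²/2)T) / (σ√T) = (ln(94.12/83.35) + (0.0659+0.3208²/2)·2.622) / 0.519458 = (0.121522 + 0.307708) / 0.519458 = 0.826304
d₂ = d₁ − σ√T = 0.826304 − 0.519458 = 0.306845
e^{−rT} = 0.841314
N(d₁) = 0.795684,  N(d₂) = 0.620519
Call price V = S·N(d₁) − K·e^{−rT}·N(d₂) = 74.889781 − 43.513028 = 31.376752
Δ = N(d₁) = 0.795684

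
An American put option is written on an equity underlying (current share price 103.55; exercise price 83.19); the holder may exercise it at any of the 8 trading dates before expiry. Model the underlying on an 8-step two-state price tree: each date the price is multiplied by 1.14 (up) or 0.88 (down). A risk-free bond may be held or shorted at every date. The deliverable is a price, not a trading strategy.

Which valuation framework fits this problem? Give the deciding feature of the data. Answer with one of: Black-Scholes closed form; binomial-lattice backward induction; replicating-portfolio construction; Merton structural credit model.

Key observation: the put (strike 83.19 on spot 103.55) is American-style on a 8-step discrete price model, so the early-exercise decision at every node requires stepwise backward valuation — a closed form cannot price the exercise right.

framework: binomial-lattice backward induction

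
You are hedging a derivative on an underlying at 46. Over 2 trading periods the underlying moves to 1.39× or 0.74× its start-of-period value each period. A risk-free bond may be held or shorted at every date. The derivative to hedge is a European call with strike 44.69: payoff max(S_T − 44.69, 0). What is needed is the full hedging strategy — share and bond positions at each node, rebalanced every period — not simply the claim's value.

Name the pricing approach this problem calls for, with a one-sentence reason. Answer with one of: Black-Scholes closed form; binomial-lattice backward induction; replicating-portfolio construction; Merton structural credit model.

Key observation: the deliverable is the dynamic trading strategy on the 2-step tree (spot 46, moves 1.39 and 0.74), so the valuation must go through the node-by-node replicating-portfolio solve.

framework: replicating-portfolio construction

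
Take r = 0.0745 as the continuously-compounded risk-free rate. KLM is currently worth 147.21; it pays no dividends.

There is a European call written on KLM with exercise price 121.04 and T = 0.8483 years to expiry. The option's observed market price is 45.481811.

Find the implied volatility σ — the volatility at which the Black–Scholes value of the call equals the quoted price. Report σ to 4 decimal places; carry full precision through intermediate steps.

sigma = 0.5344

At σ = 0.5344 the Black–Scholes value reproduces the quote:
σ√T = 0.5344·√0.8483 = 0.492200
d₁ = (ln(S/K) + (r+σ²/2)T) / (σ√T) = (ln(147.21/121.04) + (0.0745+0.5344²/2)·0.8483) / 0.492200 = (0.195739 + 0.184329) / 0.492200 = 0.772182
d₂ = d₁ − σ√T = 0.772182 − 0.492200 = 0.279982
e^{−rT} = 0.938757
N(d₁) = 0.779997,  N(d₂) = 0.610255
V = S·N(d₁) − K·e^{−rT}·N(d₂) = 114.823311 − 69.341499 = 45.481811 (matching the quote); vega is positive throughout, so no other σ reproduces this price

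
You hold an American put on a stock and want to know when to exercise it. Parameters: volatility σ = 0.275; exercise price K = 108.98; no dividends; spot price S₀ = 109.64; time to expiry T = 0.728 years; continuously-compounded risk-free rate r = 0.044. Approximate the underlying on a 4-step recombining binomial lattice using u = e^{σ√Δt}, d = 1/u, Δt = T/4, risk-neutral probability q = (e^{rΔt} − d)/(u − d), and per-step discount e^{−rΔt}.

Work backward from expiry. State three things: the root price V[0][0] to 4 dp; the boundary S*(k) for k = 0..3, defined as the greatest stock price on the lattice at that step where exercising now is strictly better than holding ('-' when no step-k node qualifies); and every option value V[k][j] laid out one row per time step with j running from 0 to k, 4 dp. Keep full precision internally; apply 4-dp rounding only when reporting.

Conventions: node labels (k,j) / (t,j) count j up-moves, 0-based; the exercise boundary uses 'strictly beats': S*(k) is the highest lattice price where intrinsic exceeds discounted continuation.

price = 8.1459
boundary = - - 86.7096 97.5030
tree:
8.1459
13.7617 2.7687
22.2704 5.6370 0.0000
31.8691 11.4770 0.0000 0.0000
40.4051 22.2704 0.0000 0.0000 0.0000

Δt=0.18200, u=1.12448, d=0.88930, q=0.50489, disc=e^(-rΔt)=0.99202
k=4 terminal: V=max(K-S,0) → 40.4051 22.2704 0.0000 0.0000 0.0000
k=3: j=0 S=77.1109 intr=31.8691 cont=30.9998 V=31.8691[EX]; j=1 S=97.5030 intr=11.4770 cont=10.9383 V=11.4770[EX]; j=2 S=123.2878 intr=0.0000 cont=0.0000 V=0.0000[hold]; j=3 S=155.8914 intr=0.0000 cont=0.0000 V=0.0000[hold]  S*(3)=97.5030
k=2: j=0 S=86.7096 intr=22.2704 cont=21.4012 V=22.2704[EX]; j=1 S=109.6400 intr=0.0000 cont=5.6370 V=5.6370[hold]; j=2 S=138.6344 intr=0.0000 cont=0.0000 V=0.0000[hold]  S*(2)=86.7096
k=1: j=0 S=97.5030 intr=11.4770 cont=13.7617 V=13.7617[hold]; j=1 S=123.2878 intr=0.0000 cont=2.7687 V=2.7687[hold]  S*(1)=-
k=0: j=0 S=109.6400 intr=0.0000 cont=8.1459 V=8.1459[hold]  S*(0)=-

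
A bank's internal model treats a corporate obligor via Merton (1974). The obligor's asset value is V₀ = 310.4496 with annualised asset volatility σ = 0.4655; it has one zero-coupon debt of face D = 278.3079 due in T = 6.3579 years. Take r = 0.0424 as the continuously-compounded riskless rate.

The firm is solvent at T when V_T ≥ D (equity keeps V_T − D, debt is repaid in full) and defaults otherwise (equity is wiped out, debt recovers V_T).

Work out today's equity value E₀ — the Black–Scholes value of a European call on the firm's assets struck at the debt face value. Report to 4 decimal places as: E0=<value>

With assets at 310.4496 and a single debt payment of 278.3079 at 6.3579 years:
d₁ = [ln(V₀/D) + (r + σ²/2)T] / (σ√T)
   = [ln(310.4496/278.3079) + (0.0424 + 0.5·0.4655²)·6.3579] / (0.4655·√6.3579)
   = [0.109294 + 0.958422] / 1.173753 = 0.909660
d₂ = d₁ − σ√T = 0.909660 − 1.173753 = -0.264092
N(d₁) = 0.818499,  N(d₂) = 0.395854,  e^(−rT) = 0.763704
E₀ = V₀·N(d₁) − D·e^(−rT)·N(d₂)
   = 310.4496·0.818499 − 278.3079·0.763704·0.395854 = 169.965908

E0=169.9659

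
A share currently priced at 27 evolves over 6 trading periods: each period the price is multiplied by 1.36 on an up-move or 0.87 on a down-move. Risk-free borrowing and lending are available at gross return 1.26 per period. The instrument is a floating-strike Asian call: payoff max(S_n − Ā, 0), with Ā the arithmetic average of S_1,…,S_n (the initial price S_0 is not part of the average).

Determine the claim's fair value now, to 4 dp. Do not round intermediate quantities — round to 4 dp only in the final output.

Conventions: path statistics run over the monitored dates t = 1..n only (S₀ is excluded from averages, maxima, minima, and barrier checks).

Set p* = 0.7959 (from d < R < u); the path-dependent value is the discounted p*-expectation over all price paths.
Enumerate all 2^6 = 64 price paths (U = up ×1.36, D = down ×0.87); each path with k up-moves has probability p*^k·(1−p*)^(6−k).
DDDDDD: Ā=17.0566, payoff=0.0000, prob=0.000072
UDDDDD: Ā=26.6631, payoff=0.0000, prob=0.000282
DUDDDD: Ā=24.4581, payoff=0.0000, prob=0.000282
UUDDDD: Ā=38.2334, payoff=0.0000, prob=0.001099
DDUDDD: Ā=22.5398, payoff=0.0000, prob=0.000282
UDUDDD: Ā=35.2346, payoff=0.0000, prob=0.001099
DUUDDD: Ā=33.0296, payoff=0.0000, prob=0.001099
UUUDDD: Ā=51.6325, payoff=0.0000, prob=0.004286
DDDUDD: Ā=20.8708, payoff=0.0000, prob=0.000282
UDDUDD: Ā=32.6257, payoff=0.0000, prob=0.001099
DUDUDD: Ā=30.4207, payoff=0.0000, prob=0.001099
UUDUDD: Ā=47.5541, payoff=0.0000, prob=0.004286
DDUUDD: Ā=28.5023, payoff=0.1077, prob=0.001099
UDUUDD: Ā=44.5553, payoff=0.1684, prob=0.004286
DUUUDD: Ā=42.3503, payoff=2.3734, prob=0.004286
UUUUDD: Ā=66.2028, payoff=3.7102, prob=0.016714
DDDDUD: Ā=19.4188, payoff=0.0000, prob=0.000282
UDDDUD: Ā=30.3559, payoff=0.0000, prob=0.001099
DUDDUD: Ā=28.1509, payoff=0.4592, prob=0.001099
UUDDUD: Ā=44.0059, payoff=0.7178, prob=0.004286
DDUDUD: Ā=26.2325, payoff=2.3775, prob=0.001099
UDUDUD: Ā=41.0071, payoff=3.7166, prob=0.004286
DUUDUD: Ā=38.8021, payoff=5.9216, prob=0.004286
UUUDUD: Ā=60.6562, payoff=9.2568, prob=0.016714
DDDUUD: Ā=24.5635, payoff=4.0465, prob=0.001099
UDDUUD: Ā=38.3982, payoff=6.3256, prob=0.004286
DUDUUD: Ā=36.1932, payoff=8.5306, prob=0.004286
UUDUUD: Ā=56.5779, payoff=13.3351, prob=0.016714
DDUUUD: Ā=34.2748, payoff=10.4489, prob=0.004286
UDUUUD: Ā=53.5791, payoff=16.3339, prob=0.016714
DUUUUD: Ā=51.3741, payoff=18.5389, prob=0.016714
UUUUUD: Ā=80.3089, payoff=28.9804, prob=0.065185
DDDDDU: Ā=18.1556, payoff=0.1464, prob=0.000282
UDDDDU: Ā=28.3811, payoff=0.2289, prob=0.001099
DUDDDU: Ā=26.1761, payoff=2.4339, prob=0.001099
UUDDDU: Ā=40.9190, payoff=3.8047, prob=0.004286
DDUDDU: Ā=24.2578, payoff=4.3523, prob=0.001099
UDUDDU: Ā=37.9202, payoff=6.8035, prob=0.004286
DUUDDU: Ā=35.7152, payoff=9.0085, prob=0.004286
UUUDDU: Ā=55.8307, payoff=14.0823, prob=0.016714
DDDUDU: Ā=22.5888, payoff=6.0212, prob=0.001099
UDDUDU: Ā=35.3113, payoff=9.4125, prob=0.004286
DUDUDU: Ā=33.1063, payoff=11.6175, prob=0.004286
UUDUDU: Ā=51.7523, payoff=18.1607, prob=0.016714
DDUUDU: Ā=31.1879, payoff=13.5358, prob=0.004286
UDUUDU: Ā=48.7535, payoff=21.1595, prob=0.016714
DUUUDU: Ā=46.5485, payoff=23.3645, prob=0.016714
UUUUDU: Ā=72.7655, payoff=36.5238, prob=0.065185
DDDDUU: Ā=21.1368, payoff=7.4732, prob=0.001099
UDDDUU: Ā=33.0415, payoff=11.6823, prob=0.004286
DUDDUU: Ā=30.8365, payoff=13.8873, prob=0.004286
UUDDUU: Ā=48.2041, payoff=21.7088, prob=0.016714
DDUDUU: Ā=28.9181, payoff=15.8056, prob=0.004286
UDUDUU: Ā=45.2053, payoff=24.7076, prob=0.016714
DUUDUU: Ā=43.0003, payoff=26.9126, prob=0.016714
UUUDUU: Ā=67.2189, payoff=42.0703, prob=0.065185
DDDUUU: Ā=27.2492, payoff=17.4746, prob=0.004286
UDDUUU: Ā=42.5964, payoff=27.3166, prob=0.016714
DUDUUU: Ā=40.3914, payoff=29.5216, prob=0.016714
UUDUUU: Ā=63.1406, payoff=46.1487, prob=0.065185
DDUUUU: Ā=38.4730, payoff=31.4400, prob=0.016714
UDUUUU: Ā=60.1418, payoff=49.1475, prob=0.065185
DUUUUU: Ā=57.9368, payoff=51.3525, prob=0.065185
UUUUUU: Ā=90.5678, payoff=80.2752, prob=0.254221
Price = Σ prob·payoff / R^6 = 42.664213 / 4.001504 = 10.6620

price = 10.6620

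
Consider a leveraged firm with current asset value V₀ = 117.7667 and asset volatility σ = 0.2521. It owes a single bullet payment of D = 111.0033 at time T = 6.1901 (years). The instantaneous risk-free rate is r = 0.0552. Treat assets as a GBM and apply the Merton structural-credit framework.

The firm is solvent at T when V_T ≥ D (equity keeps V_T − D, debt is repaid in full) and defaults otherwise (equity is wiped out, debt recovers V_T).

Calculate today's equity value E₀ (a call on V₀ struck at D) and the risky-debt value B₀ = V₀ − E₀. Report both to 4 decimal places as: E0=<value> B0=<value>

Apply the equity-as-call identities (strike 111.0033, horizon 6.1901 years):
d₁ = [ln(V₀/D) + (r + σ²/2)T] / (σ√T)
   = [ln(117.7667/111.0033) + (0.0552 + 0.5·0.2521²)·6.1901] / (0.2521·√6.1901)
   = [0.059146 + 0.538398] / 0.627223 = 0.952681
d₂ = d₁ − σ√T = 0.952681 − 0.627223 = 0.325459
N(d₁) = 0.829624,  N(d₂) = 0.627583,  e^(−rT) = 0.710566
E₀ = V₀·N(d₁) − D·e^(−rT)·N(d₂)
   = 117.7667·0.829624 − 111.0033·0.710566·0.627583 = 48.201390
B₀ = V₀ − E₀ = 117.7667 − 48.201390 = 69.565310

E0=48.2014 B0=69.5653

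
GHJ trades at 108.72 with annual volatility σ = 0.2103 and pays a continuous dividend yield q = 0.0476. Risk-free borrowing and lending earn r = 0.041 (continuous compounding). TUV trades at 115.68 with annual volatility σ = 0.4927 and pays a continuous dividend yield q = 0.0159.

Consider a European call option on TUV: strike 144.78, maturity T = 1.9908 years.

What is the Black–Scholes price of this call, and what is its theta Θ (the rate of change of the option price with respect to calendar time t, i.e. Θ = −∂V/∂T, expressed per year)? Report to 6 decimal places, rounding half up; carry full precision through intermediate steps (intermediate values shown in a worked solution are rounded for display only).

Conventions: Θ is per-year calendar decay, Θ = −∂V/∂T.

σ√T = 0.4927·√1.9908 = 0.695179
d₁ = (ln(S/K) + (r−q+σ²/2)T) / (σ√T) = (ln(115.68/144.78) + (0.041−0.0159+0.4927²/2)·1.9908) / 0.695179 = (-0.224388 + 0.291606) / 0.695179 = 0.096692
d₂ = d₁ − σ√T = 0.096692 − 0.695179 = -0.598487
e^{−rT} = 0.921620
e^{−qT} = 0.968842
N(d₁) = 0.538514,  N(d₂) = 0.274758
Call price V = S·e^{−qT}·N(d₁) − K·e^{−rT}·N(d₂) = 60.354354 − 36.661479 = 23.692875
φ(d₁) = (1/√(2π))·e^{−d₁²/2} = 0.397082
Θ = −S·e^{−qT}·φ(d₁)·σ/(2√T) + q·S·e^{−qT}·N(d₁) − r·K·e^{−rT}·N(d₂) = −7.770159 + 0.959634 − 1.503121 = -8.313645

price = 23.692875
Θ = -8.313645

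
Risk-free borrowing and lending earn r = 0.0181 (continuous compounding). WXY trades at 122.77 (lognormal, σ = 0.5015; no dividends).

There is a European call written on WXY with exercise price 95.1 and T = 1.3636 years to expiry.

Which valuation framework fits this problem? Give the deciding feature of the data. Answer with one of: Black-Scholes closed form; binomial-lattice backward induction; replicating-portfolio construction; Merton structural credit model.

framework: Black-Scholes closed form

Key observation: everything needed for the exact continuous-time valuation of the European call on WXY (strike 95.1) is given, and no feature rules the closed form out.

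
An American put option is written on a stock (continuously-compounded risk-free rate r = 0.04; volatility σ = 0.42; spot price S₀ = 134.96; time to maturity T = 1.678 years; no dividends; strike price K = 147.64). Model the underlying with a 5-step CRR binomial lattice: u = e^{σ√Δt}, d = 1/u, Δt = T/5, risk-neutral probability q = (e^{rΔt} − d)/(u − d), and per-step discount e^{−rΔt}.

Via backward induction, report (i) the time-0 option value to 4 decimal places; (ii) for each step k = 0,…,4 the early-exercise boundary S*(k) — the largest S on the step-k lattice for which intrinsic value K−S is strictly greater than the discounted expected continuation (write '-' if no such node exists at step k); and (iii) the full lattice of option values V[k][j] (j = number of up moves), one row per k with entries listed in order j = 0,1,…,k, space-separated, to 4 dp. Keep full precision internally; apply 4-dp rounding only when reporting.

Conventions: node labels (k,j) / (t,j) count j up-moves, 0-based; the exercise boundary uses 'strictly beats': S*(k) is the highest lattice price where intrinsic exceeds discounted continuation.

params: Δt=0.33560 u=1.27546 d=0.78403 q=0.46697 e^(-rΔt)=0.98667
t_5 payoffs: 107.6581 82.5970 41.8275 0.0000 0.0000 0.0000
t_4: node(4,0) S=50.9955 payoff=96.6445 vs cont=94.6758 → 96.6445 [stop]  node(4,1) S=82.9600 payoff=64.6800 vs cont=62.7114 → 64.6800 [stop]  node(4,2) S=134.9600 payoff=12.6800 vs cont=21.9980 → 21.9980 [wait]  node(4,3) S=219.5541 payoff=0.0000 vs cont=0.0000 → 0.0000 [wait]  node(4,4) S=357.1726 payoff=0.0000 vs cont=0.0000 → 0.0000 [wait]  ⇒ S*(4)=82.9600
t_3: node(3,0) S=65.0430 payoff=82.5970 vs cont=80.6284 → 82.5970 [stop]  node(3,1) S=105.8125 payoff=41.8275 vs cont=44.1521 → 44.1521 [wait]  node(3,2) S=172.1366 payoff=0.0000 vs cont=11.5692 → 11.5692 [wait]  node(3,3) S=280.0334 payoff=0.0000 vs cont=0.0000 → 0.0000 [wait]  ⇒ S*(3)=65.0430
t_2: node(2,0) S=82.9600 payoff=64.6800 vs cont=63.7824 → 64.6800 [stop]  node(2,1) S=134.9600 payoff=12.6800 vs cont=28.5510 → 28.5510 [wait]  node(2,2) S=219.5541 payoff=0.0000 vs cont=6.0845 → 6.0845 [wait]  ⇒ S*(2)=82.9600
t_1: node(1,0) S=105.8125 payoff=41.8275 vs cont=47.1713 → 47.1713 [wait]  node(1,1) S=172.1366 payoff=0.0000 vs cont=17.8190 → 17.8190 [wait]  ⇒ S*(1)=-
t_0: node(0,0) S=134.9600 payoff=12.6800 vs cont=33.0184 → 33.0184 [wait]  ⇒ S*(0)=-

price = 33.0184
boundary = - - 82.9600 65.0430 82.9600
tree:
33.0184
47.1713 17.8190
64.6800 28.5510 6.0845
82.5970 44.1521 11.5692 0.0000
96.6445 64.6800 21.9980 0.0000 0.0000
107.6581 82.5970 41.8275 0.0000 0.0000 0.0000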